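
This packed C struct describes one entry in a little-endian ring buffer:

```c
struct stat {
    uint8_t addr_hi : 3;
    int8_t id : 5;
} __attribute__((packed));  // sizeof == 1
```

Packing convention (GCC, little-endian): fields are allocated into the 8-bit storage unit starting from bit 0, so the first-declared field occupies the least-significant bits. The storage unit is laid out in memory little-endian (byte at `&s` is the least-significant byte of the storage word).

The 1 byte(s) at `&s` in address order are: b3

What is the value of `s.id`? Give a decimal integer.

-10

[0]=0xb3 (little-endian) → word 0xb3
addr_hi [0+:3] = (word>>0) & 0x7 = 3
id [3+:5] = (word>>3) & 0x1f = 22  ←
id signed 5b, MSB=1: 22 - 32 = -10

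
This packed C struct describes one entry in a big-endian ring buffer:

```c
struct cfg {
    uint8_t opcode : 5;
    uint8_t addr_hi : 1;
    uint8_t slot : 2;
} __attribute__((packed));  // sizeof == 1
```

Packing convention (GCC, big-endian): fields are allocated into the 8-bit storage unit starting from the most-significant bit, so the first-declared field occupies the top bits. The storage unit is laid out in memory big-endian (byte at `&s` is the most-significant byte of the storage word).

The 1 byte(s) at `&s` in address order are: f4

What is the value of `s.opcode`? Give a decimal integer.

[0]=0xf4 (big-endian) → word 0xf4
opcode:5 @ bit 3 → (0xf4>>3)&0x1f = 0x1e  ←
addr_hi:1 @ bit 2 → (0xf4>>2)&0x1 = 0x1
slot:2 @ bit 0 → (0xf4>>0)&0x3 = 0x0

30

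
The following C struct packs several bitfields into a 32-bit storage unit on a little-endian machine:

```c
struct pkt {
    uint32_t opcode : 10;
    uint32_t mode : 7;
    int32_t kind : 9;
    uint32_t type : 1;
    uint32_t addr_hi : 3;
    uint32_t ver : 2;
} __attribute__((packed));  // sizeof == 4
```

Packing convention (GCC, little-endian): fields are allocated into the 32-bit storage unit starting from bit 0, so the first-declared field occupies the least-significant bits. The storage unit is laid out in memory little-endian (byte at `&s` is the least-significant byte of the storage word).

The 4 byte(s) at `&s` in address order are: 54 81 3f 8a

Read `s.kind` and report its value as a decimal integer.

-225

[0]=0x54 [1]=0x81 [2]=0x3f [3]=0x8a (little-endian) → word 0x8a3f8154
opcode [0+:10] = (word>>0) & 0x3ff = 340
mode [10+:7] = (word>>10) & 0x7f = 96
kind [17+:9] = (word>>17) & 0x1ff = 287  ←
type [26+:1] = (word>>26) & 0x1 = 0
addr_hi [27+:3] = (word>>27) & 0x7 = 1
ver [30+:2] = (word>>30) & 0x3 = 2
kind signed 9b, MSB=1: 287 - 512 = -225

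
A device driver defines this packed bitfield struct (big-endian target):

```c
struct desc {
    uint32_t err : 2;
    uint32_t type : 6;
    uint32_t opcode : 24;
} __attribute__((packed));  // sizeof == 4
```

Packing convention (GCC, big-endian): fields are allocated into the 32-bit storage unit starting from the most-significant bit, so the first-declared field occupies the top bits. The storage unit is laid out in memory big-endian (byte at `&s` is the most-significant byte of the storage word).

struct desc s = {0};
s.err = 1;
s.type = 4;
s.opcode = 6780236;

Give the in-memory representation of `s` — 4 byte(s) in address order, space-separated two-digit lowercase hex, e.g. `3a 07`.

44 67 75 4c

[30+:2] err=1 & 0x3 = 0x1; word=0x40000000
[24+:6] type=4 & 0x3f = 0x4; word=0x44000000
[0+:24] opcode=6780236 & 0xffffff = 0x67754c; word=0x4467754c
word = 0x4467754c → big-endian bytes:
  [0]=0x44  [1]=0x67  [2]=0x75  [3]=0x4c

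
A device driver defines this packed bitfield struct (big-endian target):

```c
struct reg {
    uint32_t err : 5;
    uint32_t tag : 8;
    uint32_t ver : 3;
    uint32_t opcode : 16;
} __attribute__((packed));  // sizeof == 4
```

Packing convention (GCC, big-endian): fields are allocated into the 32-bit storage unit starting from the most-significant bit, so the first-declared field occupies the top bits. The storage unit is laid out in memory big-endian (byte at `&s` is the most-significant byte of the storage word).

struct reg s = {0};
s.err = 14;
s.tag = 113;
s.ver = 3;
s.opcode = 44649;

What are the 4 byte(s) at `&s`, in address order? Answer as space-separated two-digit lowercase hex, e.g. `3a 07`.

73 8b ae 69

err:5 = 14 → 0xe << 27 → word 0x70000000
tag:8 = 113 → 0x71 << 19 → word 0x73880000
ver:3 = 3 → 0x3 << 16 → word 0x738b0000
opcode:16 = 44649 → 0xae69 << 0 → word 0x738bae69
word = 0x738bae69 → big-endian bytes:
  [0]=0x73  [1]=0x8b  [2]=0xae  [3]=0x69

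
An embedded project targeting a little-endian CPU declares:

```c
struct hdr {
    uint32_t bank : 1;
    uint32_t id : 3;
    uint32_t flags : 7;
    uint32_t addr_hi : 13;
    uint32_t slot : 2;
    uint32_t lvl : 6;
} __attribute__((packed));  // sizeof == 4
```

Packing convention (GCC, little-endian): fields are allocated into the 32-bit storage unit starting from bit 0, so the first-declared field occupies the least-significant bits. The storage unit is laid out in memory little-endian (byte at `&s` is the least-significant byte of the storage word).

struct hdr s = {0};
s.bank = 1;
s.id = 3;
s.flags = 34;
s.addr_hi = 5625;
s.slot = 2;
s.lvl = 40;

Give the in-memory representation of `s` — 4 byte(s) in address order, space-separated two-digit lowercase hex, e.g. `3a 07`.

27 ca af a2

bank (1b) val=1 bits=0x1 at bit 0: 0x00000001
id (3b) val=3 bits=0x3 at bit 1: 0x00000007
flags (7b) val=34 bits=0x22 at bit 4: 0x00000227
addr_hi (13b) val=5625 bits=0x15f9 at bit 11: 0x00afca27
slot (2b) val=2 bits=0x2 at bit 24: 0x02afca27
lvl (6b) val=40 bits=0x28 at bit 26: 0xa2afca27
word = 0xa2afca27 → little-endian bytes:
  [0]=0x27  [1]=0xca  [2]=0xaf  [3]=0xa2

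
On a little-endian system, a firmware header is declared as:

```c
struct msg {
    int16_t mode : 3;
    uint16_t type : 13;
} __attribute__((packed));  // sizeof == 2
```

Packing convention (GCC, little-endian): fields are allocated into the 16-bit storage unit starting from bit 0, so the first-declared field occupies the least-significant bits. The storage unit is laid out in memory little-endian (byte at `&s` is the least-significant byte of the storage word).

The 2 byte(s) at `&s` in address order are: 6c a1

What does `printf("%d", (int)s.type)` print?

[0]=0x6c [1]=0xa1 (little-endian) → word 0xa16c
mode:3 @ bit 0 → (0xa16c>>0)&0x7 = 0x4
type:13 @ bit 3 → (0xa16c>>3)&0x1fff = 0x142d  ←

5165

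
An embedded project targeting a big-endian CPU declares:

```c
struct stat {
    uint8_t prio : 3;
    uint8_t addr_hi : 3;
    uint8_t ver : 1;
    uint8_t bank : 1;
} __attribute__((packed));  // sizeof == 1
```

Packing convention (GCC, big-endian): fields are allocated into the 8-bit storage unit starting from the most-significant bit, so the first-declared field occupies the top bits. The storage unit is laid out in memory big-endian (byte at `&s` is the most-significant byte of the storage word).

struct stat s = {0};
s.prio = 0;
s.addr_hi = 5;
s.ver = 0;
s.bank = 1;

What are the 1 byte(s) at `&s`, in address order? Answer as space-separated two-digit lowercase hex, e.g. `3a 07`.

prio (3b) val=0 bits=0x0 at bit 5: 0x00
addr_hi (3b) val=5 bits=0x5 at bit 2: 0x14
ver (1b) val=0 bits=0x0 at bit 1: 0x14
bank (1b) val=1 bits=0x1 at bit 0: 0x15
word = 0x15 → big-endian bytes:
  [0]=0x15

15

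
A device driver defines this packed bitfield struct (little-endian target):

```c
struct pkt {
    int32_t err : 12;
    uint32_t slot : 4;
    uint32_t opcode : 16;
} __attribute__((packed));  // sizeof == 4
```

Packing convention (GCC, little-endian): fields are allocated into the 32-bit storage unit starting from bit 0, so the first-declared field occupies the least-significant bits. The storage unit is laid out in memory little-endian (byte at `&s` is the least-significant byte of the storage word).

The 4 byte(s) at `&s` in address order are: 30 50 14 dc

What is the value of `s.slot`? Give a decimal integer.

[0]=0x30 [1]=0x50 [2]=0x14 [3]=0xdc (little-endian) → word 0xdc145030
err:12 @ bit 0 → (0xdc145030>>0)&0xfff = 0x30
slot:4 @ bit 12 → (0xdc145030>>12)&0xf = 0x5  ←
opcode:16 @ bit 16 → (0xdc145030>>16)&0xffff = 0xdc14

5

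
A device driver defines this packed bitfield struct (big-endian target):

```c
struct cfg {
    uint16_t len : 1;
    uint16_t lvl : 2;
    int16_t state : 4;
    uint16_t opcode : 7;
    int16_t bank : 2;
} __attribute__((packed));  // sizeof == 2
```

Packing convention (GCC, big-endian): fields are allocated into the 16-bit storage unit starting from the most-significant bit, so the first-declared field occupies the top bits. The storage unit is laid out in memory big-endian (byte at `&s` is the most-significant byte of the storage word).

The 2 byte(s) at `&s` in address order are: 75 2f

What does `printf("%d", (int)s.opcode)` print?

75

[0]=0x75 [1]=0x2f (big-endian) → word 0x752f
len:1 @ bit 15 → (0x752f>>15)&0x1 = 0x0
lvl:2 @ bit 13 → (0x752f>>13)&0x3 = 0x3
state:4 @ bit 9 → (0x752f>>9)&0xf = 0xa
opcode:7 @ bit 2 → (0x752f>>2)&0x7f = 0x4b  ←
bank:2 @ bit 0 → (0x752f>>0)&0x3 = 0x3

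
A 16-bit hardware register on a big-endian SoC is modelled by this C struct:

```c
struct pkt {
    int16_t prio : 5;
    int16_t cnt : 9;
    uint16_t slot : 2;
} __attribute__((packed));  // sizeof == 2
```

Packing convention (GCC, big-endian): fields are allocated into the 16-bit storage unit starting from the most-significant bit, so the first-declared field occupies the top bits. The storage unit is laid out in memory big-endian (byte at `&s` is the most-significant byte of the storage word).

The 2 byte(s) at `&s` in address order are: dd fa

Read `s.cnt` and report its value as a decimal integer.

-130

[0]=0xdd [1]=0xfa (big-endian) → word 0xddfa
prio:5 @ bit 11 → (0xddfa>>11)&0x1f = 0x1b
cnt:9 @ bit 2 → (0xddfa>>2)&0x1ff = 0x17e  ←
slot:2 @ bit 0 → (0xddfa>>0)&0x3 = 0x2
cnt signed 9b, MSB=1: 382 - 512 = -130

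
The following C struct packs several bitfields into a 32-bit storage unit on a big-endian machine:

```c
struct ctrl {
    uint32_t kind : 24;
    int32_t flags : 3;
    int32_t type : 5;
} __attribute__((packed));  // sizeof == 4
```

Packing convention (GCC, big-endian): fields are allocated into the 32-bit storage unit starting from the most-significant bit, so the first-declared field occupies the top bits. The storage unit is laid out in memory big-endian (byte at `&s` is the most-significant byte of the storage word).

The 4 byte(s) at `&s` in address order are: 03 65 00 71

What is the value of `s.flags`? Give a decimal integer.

[0]=0x03 [1]=0x65 [2]=0x00 [3]=0x71 (big-endian) → word 0x03650071
kind [8+:24] = (word>>8) & 0xffffff = 222464
flags [5+:3] = (word>>5) & 0x7 = 3  ←
type [0+:5] = (word>>0) & 0x1f = 17
flags signed 3b, MSB=0: value = 3

3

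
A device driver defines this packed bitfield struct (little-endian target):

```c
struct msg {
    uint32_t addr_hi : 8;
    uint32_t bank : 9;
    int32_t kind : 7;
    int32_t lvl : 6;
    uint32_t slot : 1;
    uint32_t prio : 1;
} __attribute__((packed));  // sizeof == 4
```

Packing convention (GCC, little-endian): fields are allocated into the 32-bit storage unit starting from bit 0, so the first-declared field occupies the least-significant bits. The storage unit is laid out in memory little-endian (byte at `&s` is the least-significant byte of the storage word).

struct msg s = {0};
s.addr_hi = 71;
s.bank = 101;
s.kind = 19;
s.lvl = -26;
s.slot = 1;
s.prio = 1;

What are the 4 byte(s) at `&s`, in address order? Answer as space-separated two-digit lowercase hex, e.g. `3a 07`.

addr_hi (8b) val=71 bits=0x47 at bit 0: 0x00000047
bank (9b) val=101 bits=0x65 at bit 8: 0x00006547
kind (7b) val=19 bits=0x13 at bit 17: 0x00266547
lvl (6b) val=-26 bits=0x26 at bit 24: 0x26266547
slot (1b) val=1 bits=0x1 at bit 30: 0x66266547
prio (1b) val=1 bits=0x1 at bit 31: 0xe6266547
word = 0xe6266547 → little-endian bytes:
  [0]=0x47  [1]=0x65  [2]=0x26  [3]=0xe6

47 65 26 e6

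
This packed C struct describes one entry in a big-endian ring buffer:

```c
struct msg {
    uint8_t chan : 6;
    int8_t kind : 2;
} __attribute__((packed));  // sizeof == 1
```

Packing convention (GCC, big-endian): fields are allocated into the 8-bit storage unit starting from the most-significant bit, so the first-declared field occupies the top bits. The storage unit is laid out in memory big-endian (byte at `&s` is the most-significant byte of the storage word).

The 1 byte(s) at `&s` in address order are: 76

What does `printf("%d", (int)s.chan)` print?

[0]=0x76 (big-endian) → word 0x76
chan:6 @ bit 2 → (0x76>>2)&0x3f = 0x1d  ←
kind:2 @ bit 0 → (0x76>>0)&0x3 = 0x2

29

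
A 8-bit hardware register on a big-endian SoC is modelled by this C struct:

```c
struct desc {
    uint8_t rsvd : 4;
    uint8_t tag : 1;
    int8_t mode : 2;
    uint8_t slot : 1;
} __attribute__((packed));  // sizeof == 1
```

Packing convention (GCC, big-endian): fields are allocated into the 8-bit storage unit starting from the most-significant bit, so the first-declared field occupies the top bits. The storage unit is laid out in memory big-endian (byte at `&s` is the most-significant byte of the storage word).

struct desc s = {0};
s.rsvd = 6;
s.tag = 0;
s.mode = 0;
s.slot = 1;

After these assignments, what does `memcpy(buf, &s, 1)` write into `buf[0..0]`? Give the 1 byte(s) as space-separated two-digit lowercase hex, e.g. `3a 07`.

rsvd:4 = 6 → 0x6 << 4 → word 0x60
tag:1 = 0 → 0x0 << 3 → word 0x60
mode:2 = 0 → 0x0 << 1 → word 0x60
slot:1 = 1 → 0x1 << 0 → word 0x61
word = 0x61 → big-endian bytes:
  [0]=0x61

61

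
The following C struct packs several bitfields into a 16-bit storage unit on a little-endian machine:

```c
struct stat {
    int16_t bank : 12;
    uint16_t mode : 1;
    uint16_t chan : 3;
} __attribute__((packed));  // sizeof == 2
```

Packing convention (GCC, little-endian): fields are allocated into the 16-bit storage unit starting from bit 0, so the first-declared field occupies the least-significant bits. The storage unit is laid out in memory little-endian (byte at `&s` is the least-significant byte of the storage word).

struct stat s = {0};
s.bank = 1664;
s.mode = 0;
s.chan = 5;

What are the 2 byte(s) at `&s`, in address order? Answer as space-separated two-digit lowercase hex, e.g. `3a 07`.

[0+:12] bank=1664 & 0xfff = 0x680; word=0x0680
[12+:1] mode=0 & 0x1 = 0x0; word=0x0680
[13+:3] chan=5 & 0x7 = 0x5; word=0xa680
word = 0xa680 → little-endian bytes:
  [0]=0x80  [1]=0xa6

80 a6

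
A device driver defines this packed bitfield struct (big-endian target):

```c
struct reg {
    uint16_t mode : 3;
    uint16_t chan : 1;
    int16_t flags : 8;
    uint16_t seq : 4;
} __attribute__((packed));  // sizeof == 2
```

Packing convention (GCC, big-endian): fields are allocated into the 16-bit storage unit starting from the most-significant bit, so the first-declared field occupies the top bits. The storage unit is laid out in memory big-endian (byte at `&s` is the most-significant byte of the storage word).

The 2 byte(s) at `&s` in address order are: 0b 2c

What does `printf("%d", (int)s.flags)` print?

[0]=0x0b [1]=0x2c (big-endian) → word 0x0b2c
mode [13+:3] = (word>>13) & 0x7 = 0
chan [12+:1] = (word>>12) & 0x1 = 0
flags [4+:8] = (word>>4) & 0xff = 178  ←
seq [0+:4] = (word>>0) & 0xf = 12
flags signed 8b, MSB=1: 178 - 256 = -78

-78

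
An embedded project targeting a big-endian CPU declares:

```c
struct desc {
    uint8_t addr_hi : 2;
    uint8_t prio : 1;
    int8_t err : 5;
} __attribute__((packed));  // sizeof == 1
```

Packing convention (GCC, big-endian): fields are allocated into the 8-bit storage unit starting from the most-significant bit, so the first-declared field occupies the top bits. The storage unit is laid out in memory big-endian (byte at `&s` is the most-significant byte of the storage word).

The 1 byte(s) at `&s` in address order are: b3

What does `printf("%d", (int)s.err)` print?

[0]=0xb3 (big-endian) → word 0xb3
addr_hi [6+:2] = (word>>6) & 0x3 = 2
prio [5+:1] = (word>>5) & 0x1 = 1
err [0+:5] = (word>>0) & 0x1f = 19  ←
err signed 5b, MSB=1: 19 - 32 = -13

-13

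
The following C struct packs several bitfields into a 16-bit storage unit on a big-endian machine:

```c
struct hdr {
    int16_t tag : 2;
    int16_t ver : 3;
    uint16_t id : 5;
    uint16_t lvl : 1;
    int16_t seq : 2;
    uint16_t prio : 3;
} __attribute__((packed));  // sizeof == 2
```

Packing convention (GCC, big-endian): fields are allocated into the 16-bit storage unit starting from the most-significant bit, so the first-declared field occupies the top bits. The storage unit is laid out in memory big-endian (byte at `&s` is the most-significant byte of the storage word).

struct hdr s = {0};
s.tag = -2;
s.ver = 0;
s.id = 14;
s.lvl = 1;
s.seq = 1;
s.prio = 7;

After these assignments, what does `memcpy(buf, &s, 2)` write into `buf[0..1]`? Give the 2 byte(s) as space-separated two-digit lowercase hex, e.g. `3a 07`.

tag (2b) val=-2 bits=0x2 at bit 14: 0x8000
ver (3b) val=0 bits=0x0 at bit 11: 0x8000
id (5b) val=14 bits=0xe at bit 6: 0x8380
lvl (1b) val=1 bits=0x1 at bit 5: 0x83a0
seq (2b) val=1 bits=0x1 at bit 3: 0x83a8
prio (3b) val=7 bits=0x7 at bit 0: 0x83af
word = 0x83af → big-endian bytes:
  [0]=0x83  [1]=0xaf

83 af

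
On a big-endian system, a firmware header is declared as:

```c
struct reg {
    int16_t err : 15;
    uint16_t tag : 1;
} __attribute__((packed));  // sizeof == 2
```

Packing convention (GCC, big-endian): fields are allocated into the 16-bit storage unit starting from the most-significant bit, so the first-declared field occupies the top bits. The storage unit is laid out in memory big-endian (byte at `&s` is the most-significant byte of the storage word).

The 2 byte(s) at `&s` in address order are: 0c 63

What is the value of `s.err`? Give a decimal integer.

[0]=0x0c [1]=0x63 (big-endian) → word 0x0c63
err:15 @ bit 1 → (0x0c63>>1)&0x7fff = 0x631  ←
tag:1 @ bit 0 → (0x0c63>>0)&0x1 = 0x1
err signed 15b, MSB=0: value = 1585

1585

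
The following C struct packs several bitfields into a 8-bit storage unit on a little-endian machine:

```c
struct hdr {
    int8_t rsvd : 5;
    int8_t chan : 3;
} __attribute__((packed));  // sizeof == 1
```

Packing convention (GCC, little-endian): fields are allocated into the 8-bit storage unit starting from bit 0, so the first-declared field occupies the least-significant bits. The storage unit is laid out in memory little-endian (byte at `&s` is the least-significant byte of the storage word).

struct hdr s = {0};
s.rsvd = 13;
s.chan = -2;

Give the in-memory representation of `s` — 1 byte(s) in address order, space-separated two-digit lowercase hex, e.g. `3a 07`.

cd

rsvd (5b) val=13 bits=0xd at bit 0: 0x0d
chan (3b) val=-2 bits=0x6 at bit 5: 0xcd
word = 0xcd → little-endian bytes:
  [0]=0xcd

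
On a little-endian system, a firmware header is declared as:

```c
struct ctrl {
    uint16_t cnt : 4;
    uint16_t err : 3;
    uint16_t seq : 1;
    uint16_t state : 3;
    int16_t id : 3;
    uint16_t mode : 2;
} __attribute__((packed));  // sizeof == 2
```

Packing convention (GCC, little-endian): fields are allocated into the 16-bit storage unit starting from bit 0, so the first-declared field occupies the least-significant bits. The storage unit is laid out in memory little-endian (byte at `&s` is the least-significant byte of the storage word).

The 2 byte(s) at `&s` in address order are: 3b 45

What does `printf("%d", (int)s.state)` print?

[0]=0x3b [1]=0x45 (little-endian) → word 0x453b
cnt [0+:4] = (word>>0) & 0xf = 11
err [4+:3] = (word>>4) & 0x7 = 3
seq [7+:1] = (word>>7) & 0x1 = 0
state [8+:3] = (word>>8) & 0x7 = 5  ←
id [11+:3] = (word>>11) & 0x7 = 0
mode [14+:2] = (word>>14) & 0x3 = 1

5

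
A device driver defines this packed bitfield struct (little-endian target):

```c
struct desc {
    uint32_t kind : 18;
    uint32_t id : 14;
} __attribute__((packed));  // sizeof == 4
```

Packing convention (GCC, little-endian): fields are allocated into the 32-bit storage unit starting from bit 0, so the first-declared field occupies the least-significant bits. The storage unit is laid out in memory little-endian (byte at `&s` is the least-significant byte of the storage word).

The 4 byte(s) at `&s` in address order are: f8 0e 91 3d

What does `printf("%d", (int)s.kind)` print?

69368

[0]=0xf8 [1]=0x0e [2]=0x91 [3]=0x3d (little-endian) → word 0x3d910ef8
kind [0+:18] = (word>>0) & 0x3ffff = 69368  ←
id [18+:14] = (word>>18) & 0x3fff = 3940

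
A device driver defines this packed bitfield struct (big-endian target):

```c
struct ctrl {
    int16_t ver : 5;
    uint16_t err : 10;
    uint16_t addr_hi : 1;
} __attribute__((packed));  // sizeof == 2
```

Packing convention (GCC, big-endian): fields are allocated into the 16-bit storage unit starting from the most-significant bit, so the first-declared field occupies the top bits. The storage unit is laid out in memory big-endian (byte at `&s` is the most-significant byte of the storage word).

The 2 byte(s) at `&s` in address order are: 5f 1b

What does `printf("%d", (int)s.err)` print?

909

[0]=0x5f [1]=0x1b (big-endian) → word 0x5f1b
ver [11+:5] = (word>>11) & 0x1f = 11
err [1+:10] = (word>>1) & 0x3ff = 909  ←
addr_hi [0+:1] = (word>>0) & 0x1 = 1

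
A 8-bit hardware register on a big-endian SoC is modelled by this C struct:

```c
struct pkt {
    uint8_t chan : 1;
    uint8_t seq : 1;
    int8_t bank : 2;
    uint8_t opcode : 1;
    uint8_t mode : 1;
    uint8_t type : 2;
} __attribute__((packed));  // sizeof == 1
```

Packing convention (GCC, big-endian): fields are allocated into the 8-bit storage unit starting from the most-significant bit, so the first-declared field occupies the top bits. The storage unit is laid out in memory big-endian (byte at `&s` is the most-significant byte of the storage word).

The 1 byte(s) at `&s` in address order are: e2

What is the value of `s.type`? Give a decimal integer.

[0]=0xe2 (big-endian) → word 0xe2
chan [7+:1] = (word>>7) & 0x1 = 1
seq [6+:1] = (word>>6) & 0x1 = 1
bank [4+:2] = (word>>4) & 0x3 = 2
opcode [3+:1] = (word>>3) & 0x1 = 0
mode [2+:1] = (word>>2) & 0x1 = 0
type [0+:2] = (word>>0) & 0x3 = 2  ←

2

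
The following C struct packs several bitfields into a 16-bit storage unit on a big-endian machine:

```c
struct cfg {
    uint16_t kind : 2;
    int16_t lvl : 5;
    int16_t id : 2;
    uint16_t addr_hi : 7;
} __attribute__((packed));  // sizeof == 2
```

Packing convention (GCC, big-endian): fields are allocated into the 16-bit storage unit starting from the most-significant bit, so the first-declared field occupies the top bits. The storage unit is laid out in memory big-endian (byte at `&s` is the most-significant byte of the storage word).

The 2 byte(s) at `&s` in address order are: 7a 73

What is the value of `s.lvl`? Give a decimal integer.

[0]=0x7a [1]=0x73 (big-endian) → word 0x7a73
kind [14+:2] = (word>>14) & 0x3 = 1
lvl [9+:5] = (word>>9) & 0x1f = 29  ←
id [7+:2] = (word>>7) & 0x3 = 0
addr_hi [0+:7] = (word>>0) & 0x7f = 115
lvl signed 5b, MSB=1: 29 - 32 = -3

-3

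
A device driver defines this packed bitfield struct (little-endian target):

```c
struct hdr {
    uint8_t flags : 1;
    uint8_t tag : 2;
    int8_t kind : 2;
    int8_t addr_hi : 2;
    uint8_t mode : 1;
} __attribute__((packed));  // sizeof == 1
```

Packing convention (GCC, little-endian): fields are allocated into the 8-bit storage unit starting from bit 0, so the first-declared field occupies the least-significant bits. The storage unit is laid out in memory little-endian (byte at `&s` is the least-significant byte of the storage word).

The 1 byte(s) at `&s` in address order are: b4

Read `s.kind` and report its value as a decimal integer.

-2

[0]=0xb4 (little-endian) → word 0xb4
flags:1 @ bit 0 → (0xb4>>0)&0x1 = 0x0
tag:2 @ bit 1 → (0xb4>>1)&0x3 = 0x2
kind:2 @ bit 3 → (0xb4>>3)&0x3 = 0x2  ←
addr_hi:2 @ bit 5 → (0xb4>>5)&0x3 = 0x1
mode:1 @ bit 7 → (0xb4>>7)&0x1 = 0x1
kind signed 2b, MSB=1: 2 - 4 = -2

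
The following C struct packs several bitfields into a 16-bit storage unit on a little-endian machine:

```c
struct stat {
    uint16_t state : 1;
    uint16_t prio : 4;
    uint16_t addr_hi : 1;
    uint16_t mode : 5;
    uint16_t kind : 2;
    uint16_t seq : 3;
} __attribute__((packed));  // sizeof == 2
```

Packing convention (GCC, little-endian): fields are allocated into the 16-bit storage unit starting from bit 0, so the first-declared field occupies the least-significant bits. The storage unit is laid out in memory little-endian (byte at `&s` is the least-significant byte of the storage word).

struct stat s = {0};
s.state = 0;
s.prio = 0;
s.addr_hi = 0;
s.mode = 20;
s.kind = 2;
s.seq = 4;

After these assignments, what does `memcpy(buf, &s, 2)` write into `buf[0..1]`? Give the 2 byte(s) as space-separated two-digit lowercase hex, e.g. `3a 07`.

state (1b) val=0 bits=0x0 at bit 0: 0x0000
prio (4b) val=0 bits=0x0 at bit 1: 0x0000
addr_hi (1b) val=0 bits=0x0 at bit 5: 0x0000
mode (5b) val=20 bits=0x14 at bit 6: 0x0500
kind (2b) val=2 bits=0x2 at bit 11: 0x1500
seq (3b) val=4 bits=0x4 at bit 13: 0x9500
word = 0x9500 → little-endian bytes:
  [0]=0x00  [1]=0x95

00 95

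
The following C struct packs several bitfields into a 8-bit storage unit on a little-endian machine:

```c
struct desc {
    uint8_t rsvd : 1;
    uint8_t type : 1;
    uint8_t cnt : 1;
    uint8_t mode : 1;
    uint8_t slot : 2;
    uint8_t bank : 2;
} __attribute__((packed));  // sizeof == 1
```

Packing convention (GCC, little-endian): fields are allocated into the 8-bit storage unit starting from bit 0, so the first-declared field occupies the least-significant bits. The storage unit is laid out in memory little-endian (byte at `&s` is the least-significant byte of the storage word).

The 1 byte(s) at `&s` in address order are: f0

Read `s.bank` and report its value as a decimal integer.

3

[0]=0xf0 (little-endian) → word 0xf0
rsvd:1 @ bit 0 → (0xf0>>0)&0x1 = 0x0
type:1 @ bit 1 → (0xf0>>1)&0x1 = 0x0
cnt:1 @ bit 2 → (0xf0>>2)&0x1 = 0x0
mode:1 @ bit 3 → (0xf0>>3)&0x1 = 0x0
slot:2 @ bit 4 → (0xf0>>4)&0x3 = 0x3
bank:2 @ bit 6 → (0xf0>>6)&0x3 = 0x3  ←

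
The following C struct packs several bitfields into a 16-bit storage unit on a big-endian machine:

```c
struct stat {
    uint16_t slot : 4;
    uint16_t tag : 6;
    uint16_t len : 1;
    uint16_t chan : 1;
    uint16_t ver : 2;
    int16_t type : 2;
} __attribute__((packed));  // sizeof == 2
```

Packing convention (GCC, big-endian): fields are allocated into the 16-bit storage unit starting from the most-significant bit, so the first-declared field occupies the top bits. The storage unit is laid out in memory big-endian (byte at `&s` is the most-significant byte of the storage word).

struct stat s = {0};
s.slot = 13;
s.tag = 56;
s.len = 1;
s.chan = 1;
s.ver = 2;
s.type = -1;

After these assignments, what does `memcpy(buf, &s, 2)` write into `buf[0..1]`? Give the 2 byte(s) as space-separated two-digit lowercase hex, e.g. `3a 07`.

slot:4 = 13 → 0xd << 12 → word 0xd000
tag:6 = 56 → 0x38 << 6 → word 0xde00
len:1 = 1 → 0x1 << 5 → word 0xde20
chan:1 = 1 → 0x1 << 4 → word 0xde30
ver:2 = 2 → 0x2 << 2 → word 0xde38
type:2 = -1 → 0x3 << 0 → word 0xde3b
word = 0xde3b → big-endian bytes:
  [0]=0xde  [1]=0x3b

de 3b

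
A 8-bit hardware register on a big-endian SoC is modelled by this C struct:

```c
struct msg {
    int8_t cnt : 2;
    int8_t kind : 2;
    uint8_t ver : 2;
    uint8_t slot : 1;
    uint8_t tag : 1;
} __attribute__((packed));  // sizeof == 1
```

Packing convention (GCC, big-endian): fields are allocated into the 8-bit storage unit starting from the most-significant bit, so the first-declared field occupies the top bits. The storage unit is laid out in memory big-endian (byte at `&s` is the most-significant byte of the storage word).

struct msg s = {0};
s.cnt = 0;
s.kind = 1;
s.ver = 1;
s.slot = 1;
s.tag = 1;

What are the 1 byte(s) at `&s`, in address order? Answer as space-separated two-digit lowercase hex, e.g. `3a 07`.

cnt:2 = 0 → 0x0 << 6 → word 0x00
kind:2 = 1 → 0x1 << 4 → word 0x10
ver:2 = 1 → 0x1 << 2 → word 0x14
slot:1 = 1 → 0x1 << 1 → word 0x16
tag:1 = 1 → 0x1 << 0 → word 0x17
word = 0x17 → big-endian bytes:
  [0]=0x17

17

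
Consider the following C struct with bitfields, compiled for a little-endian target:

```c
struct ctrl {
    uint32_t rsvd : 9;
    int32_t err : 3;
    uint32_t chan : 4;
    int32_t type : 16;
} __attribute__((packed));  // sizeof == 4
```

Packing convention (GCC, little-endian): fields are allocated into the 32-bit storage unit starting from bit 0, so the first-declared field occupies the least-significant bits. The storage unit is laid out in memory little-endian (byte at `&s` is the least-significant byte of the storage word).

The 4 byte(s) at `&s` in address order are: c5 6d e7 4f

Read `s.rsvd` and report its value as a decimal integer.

453

[0]=0xc5 [1]=0x6d [2]=0xe7 [3]=0x4f (little-endian) → word 0x4fe76dc5
rsvd [0+:9] = (word>>0) & 0x1ff = 453  ←
err [9+:3] = (word>>9) & 0x7 = 6
chan [12+:4] = (word>>12) & 0xf = 6
type [16+:16] = (word>>16) & 0xffff = 20455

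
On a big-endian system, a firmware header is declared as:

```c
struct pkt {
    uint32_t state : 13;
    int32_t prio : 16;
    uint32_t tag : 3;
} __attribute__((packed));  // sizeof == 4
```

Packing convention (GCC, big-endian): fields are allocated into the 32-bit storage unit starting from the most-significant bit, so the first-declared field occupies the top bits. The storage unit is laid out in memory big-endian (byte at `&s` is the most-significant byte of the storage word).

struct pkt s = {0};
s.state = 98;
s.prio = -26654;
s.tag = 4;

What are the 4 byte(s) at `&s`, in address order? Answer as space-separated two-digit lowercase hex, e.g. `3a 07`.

state (13b) val=98 bits=0x62 at bit 19: 0x03100000
prio (16b) val=-26654 bits=0x97e2 at bit 3: 0x0314bf10
tag (3b) val=4 bits=0x4 at bit 0: 0x0314bf14
word = 0x0314bf14 → big-endian bytes:
  [0]=0x03  [1]=0x14  [2]=0xbf  [3]=0x14

03 14 bf 14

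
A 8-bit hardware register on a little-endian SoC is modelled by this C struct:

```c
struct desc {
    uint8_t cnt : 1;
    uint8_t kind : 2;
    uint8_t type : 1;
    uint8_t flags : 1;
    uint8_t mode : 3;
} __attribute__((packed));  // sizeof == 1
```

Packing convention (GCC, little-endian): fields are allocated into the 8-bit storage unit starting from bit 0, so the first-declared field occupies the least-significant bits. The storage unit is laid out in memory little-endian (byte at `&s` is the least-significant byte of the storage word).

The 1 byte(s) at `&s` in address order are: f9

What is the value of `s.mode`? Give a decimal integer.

[0]=0xf9 (little-endian) → word 0xf9
cnt:1 @ bit 0 → (0xf9>>0)&0x1 = 0x1
kind:2 @ bit 1 → (0xf9>>1)&0x3 = 0x0
type:1 @ bit 3 → (0xf9>>3)&0x1 = 0x1
flags:1 @ bit 4 → (0xf9>>4)&0x1 = 0x1
mode:3 @ bit 5 → (0xf9>>5)&0x7 = 0x7  ←

7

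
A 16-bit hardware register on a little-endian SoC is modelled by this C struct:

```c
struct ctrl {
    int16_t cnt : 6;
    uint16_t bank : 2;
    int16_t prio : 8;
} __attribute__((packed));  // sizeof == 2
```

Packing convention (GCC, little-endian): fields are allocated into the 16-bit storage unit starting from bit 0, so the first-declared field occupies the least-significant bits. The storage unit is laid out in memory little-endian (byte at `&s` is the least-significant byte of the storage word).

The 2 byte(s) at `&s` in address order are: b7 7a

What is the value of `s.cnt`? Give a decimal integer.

[0]=0xb7 [1]=0x7a (little-endian) → word 0x7ab7
cnt [0+:6] = (word>>0) & 0x3f = 55  ←
bank [6+:2] = (word>>6) & 0x3 = 2
prio [8+:8] = (word>>8) & 0xff = 122
cnt signed 6b, MSB=1: 55 - 64 = -9

-9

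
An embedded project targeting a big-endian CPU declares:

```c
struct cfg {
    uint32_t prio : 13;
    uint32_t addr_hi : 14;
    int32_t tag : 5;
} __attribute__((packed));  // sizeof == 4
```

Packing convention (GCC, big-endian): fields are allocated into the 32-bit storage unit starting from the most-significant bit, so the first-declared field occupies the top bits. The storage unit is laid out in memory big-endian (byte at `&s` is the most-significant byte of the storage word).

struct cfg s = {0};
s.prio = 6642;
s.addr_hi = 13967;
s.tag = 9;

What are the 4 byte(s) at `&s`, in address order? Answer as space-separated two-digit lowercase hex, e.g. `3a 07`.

prio (13b) val=6642 bits=0x19f2 at bit 19: 0xcf900000
addr_hi (14b) val=13967 bits=0x368f at bit 5: 0xcf96d1e0
tag (5b) val=9 bits=0x9 at bit 0: 0xcf96d1e9
word = 0xcf96d1e9 → big-endian bytes:
  [0]=0xcf  [1]=0x96  [2]=0xd1  [3]=0xe9

cf 96 d1 e9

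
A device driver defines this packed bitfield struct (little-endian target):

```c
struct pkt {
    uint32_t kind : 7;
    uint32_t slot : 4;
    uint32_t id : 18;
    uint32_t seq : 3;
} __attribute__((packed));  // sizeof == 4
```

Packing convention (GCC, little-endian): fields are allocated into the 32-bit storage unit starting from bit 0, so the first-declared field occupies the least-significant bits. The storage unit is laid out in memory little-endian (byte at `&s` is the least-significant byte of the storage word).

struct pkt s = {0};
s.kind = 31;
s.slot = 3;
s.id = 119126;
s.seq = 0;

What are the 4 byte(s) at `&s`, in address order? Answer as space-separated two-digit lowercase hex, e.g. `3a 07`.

9f b1 8a 0e

kind:7 = 31 → 0x1f << 0 → word 0x0000001f
slot:4 = 3 → 0x3 << 7 → word 0x0000019f
id:18 = 119126 → 0x1d156 << 11 → word 0x0e8ab19f
seq:3 = 0 → 0x0 << 29 → word 0x0e8ab19f
word = 0x0e8ab19f → little-endian bytes:
  [0]=0x9f  [1]=0xb1  [2]=0x8a  [3]=0x0e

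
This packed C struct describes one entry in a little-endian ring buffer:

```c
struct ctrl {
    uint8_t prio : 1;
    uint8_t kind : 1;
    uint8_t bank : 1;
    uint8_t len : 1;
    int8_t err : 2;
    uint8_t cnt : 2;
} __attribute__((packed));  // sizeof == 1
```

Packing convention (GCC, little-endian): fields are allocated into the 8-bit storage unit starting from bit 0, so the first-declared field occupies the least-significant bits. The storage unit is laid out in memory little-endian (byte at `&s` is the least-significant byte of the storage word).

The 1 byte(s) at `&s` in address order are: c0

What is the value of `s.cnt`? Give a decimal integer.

3

[0]=0xc0 (little-endian) → word 0xc0
prio:1 @ bit 0 → (0xc0>>0)&0x1 = 0x0
kind:1 @ bit 1 → (0xc0>>1)&0x1 = 0x0
bank:1 @ bit 2 → (0xc0>>2)&0x1 = 0x0
len:1 @ bit 3 → (0xc0>>3)&0x1 = 0x0
err:2 @ bit 4 → (0xc0>>4)&0x3 = 0x0
cnt:2 @ bit 6 → (0xc0>>6)&0x3 = 0x3  ←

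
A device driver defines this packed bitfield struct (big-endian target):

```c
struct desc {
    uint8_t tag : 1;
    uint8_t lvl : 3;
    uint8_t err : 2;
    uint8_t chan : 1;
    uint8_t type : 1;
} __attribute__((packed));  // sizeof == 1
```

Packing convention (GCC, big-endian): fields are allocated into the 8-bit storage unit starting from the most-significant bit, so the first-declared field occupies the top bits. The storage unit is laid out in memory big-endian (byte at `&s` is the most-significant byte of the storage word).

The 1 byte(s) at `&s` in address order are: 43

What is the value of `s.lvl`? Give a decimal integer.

4

[0]=0x43 (big-endian) → word 0x43
tag [7+:1] = (word>>7) & 0x1 = 0
lvl [4+:3] = (word>>4) & 0x7 = 4  ←
err [2+:2] = (word>>2) & 0x3 = 0
chan [1+:1] = (word>>1) & 0x1 = 1
type [0+:1] = (word>>0) & 0x1 = 1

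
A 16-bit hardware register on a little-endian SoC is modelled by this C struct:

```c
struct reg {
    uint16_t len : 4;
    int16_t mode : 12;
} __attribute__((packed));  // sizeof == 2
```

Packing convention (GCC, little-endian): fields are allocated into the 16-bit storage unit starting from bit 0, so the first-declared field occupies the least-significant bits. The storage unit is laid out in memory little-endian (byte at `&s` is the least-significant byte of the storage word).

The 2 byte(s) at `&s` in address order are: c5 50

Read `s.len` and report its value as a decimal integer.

[0]=0xc5 [1]=0x50 (little-endian) → word 0x50c5
len:4 @ bit 0 → (0x50c5>>0)&0xf = 0x5  ←
mode:12 @ bit 4 → (0x50c5>>4)&0xfff = 0x50c

5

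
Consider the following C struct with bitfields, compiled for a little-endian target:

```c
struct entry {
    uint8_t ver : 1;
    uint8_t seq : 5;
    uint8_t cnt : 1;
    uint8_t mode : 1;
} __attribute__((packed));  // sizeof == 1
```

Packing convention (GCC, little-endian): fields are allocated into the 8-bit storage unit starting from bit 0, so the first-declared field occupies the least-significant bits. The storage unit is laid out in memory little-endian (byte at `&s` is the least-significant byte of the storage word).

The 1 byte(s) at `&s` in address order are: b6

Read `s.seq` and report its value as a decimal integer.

27

[0]=0xb6 (little-endian) → word 0xb6
ver [0+:1] = (word>>0) & 0x1 = 0
seq [1+:5] = (word>>1) & 0x1f = 27  ←
cnt [6+:1] = (word>>6) & 0x1 = 0
mode [7+:1] = (word>>7) & 0x1 = 1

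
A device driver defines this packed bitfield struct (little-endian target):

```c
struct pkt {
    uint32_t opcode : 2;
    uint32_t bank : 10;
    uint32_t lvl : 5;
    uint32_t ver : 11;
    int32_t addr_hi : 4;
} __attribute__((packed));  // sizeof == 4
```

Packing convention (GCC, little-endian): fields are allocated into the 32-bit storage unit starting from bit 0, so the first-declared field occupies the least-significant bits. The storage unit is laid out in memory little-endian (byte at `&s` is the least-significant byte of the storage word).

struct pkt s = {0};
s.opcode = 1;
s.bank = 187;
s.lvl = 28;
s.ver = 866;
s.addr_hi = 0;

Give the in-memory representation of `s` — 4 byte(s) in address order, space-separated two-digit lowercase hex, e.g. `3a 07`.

opcode:2 = 1 → 0x1 << 0 → word 0x00000001
bank:10 = 187 → 0xbb << 2 → word 0x000002ed
lvl:5 = 28 → 0x1c << 12 → word 0x0001c2ed
ver:11 = 866 → 0x362 << 17 → word 0x06c5c2ed
addr_hi:4 = 0 → 0x0 << 28 → word 0x06c5c2ed
word = 0x06c5c2ed → little-endian bytes:
  [0]=0xed  [1]=0xc2  [2]=0xc5  [3]=0x06

ed c2 c5 06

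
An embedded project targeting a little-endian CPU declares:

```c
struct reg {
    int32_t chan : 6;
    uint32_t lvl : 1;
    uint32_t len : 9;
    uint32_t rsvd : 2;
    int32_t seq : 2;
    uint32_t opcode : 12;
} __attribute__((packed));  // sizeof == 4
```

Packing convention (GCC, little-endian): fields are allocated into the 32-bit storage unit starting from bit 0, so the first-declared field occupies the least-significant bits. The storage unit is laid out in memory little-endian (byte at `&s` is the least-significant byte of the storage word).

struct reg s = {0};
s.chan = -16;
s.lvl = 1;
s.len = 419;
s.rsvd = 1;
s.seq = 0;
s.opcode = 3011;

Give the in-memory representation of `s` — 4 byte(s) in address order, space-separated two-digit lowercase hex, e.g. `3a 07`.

f0 d1 31 bc

chan (6b) val=-16 bits=0x30 at bit 0: 0x00000030
lvl (1b) val=1 bits=0x1 at bit 6: 0x00000070
len (9b) val=419 bits=0x1a3 at bit 7: 0x0000d1f0
rsvd (2b) val=1 bits=0x1 at bit 16: 0x0001d1f0
seq (2b) val=0 bits=0x0 at bit 18: 0x0001d1f0
opcode (12b) val=3011 bits=0xbc3 at bit 20: 0xbc31d1f0
word = 0xbc31d1f0 → little-endian bytes:
  [0]=0xf0  [1]=0xd1  [2]=0x31  [3]=0xbc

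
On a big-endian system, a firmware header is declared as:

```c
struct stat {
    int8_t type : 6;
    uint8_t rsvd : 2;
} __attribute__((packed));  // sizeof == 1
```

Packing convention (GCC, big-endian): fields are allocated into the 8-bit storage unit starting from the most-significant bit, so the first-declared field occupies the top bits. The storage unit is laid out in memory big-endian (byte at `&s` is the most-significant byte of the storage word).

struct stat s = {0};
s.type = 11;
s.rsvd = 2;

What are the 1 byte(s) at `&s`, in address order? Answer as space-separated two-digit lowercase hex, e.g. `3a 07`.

2e

[2+:6] type=11 & 0x3f = 0xb; word=0x2c
[0+:2] rsvd=2 & 0x3 = 0x2; word=0x2e
word = 0x2e → big-endian bytes:
  [0]=0x2e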